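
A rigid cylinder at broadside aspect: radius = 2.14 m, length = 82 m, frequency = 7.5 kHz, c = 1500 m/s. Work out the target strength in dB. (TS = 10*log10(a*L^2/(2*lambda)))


lambda = 1500/7500 = 0.2 m
TS = 10*log10(2.14*82^2/(2*0.2)) = 45.56

45.56 dB


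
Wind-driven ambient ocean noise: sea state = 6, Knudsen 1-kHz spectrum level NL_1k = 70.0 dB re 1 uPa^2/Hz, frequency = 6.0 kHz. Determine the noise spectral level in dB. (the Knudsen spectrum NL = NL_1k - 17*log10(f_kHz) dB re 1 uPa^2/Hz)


NL = NL_1k - 17*log10(f_kHz) = 70.0 - 17*log10(6.0) = 70.0 - (13.23) = 56.77

56.77 dB


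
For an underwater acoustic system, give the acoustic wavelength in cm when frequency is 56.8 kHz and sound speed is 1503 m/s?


2.65 cm


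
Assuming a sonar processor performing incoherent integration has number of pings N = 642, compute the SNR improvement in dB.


14.04 dB


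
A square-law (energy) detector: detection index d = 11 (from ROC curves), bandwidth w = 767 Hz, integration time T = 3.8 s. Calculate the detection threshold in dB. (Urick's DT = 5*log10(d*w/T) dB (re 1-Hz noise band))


DT = 5*log10(d*w/T) = 5*log10(11 * 767 / 3.8) = 5*log10(2220.26) = 16.73

16.73 dB


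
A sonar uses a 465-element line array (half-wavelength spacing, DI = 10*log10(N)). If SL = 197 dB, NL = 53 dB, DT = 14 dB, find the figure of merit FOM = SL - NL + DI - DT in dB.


156.67 dB


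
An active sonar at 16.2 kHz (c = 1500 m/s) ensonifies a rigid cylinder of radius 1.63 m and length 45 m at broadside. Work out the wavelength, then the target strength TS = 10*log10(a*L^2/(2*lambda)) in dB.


Step 1: lambda = c/f = 1500/16200 = 0.09259 m
Step 2: TS = 10*log10(a*L^2/(2*lambda)) = 10*log10(1.63*45^2/(2*0.09259)) = 42.51

42.51 dB


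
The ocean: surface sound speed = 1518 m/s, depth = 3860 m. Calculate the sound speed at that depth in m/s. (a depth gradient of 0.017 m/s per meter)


c = 1518 + 0.017 * 3860 = 1583.62

1583.62 m/s


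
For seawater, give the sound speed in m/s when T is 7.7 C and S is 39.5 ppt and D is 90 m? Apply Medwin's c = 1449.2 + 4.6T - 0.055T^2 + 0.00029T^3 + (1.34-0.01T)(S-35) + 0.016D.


c = 1449.2 + 4.6*7.7 - 0.055*7.7^2 + 0.00029*7.7^3 + (1.34 - 0.01*7.7)*(39.5 - 35) + 0.016*90 = 1488.61

1488.61 m/s


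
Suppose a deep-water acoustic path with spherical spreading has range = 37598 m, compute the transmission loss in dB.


TL = 20*log10(37598) = 91.5

91.5 dB


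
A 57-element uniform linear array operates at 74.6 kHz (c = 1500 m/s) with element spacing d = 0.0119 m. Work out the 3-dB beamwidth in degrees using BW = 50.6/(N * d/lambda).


Step 1: lambda = 1500/74600 = 0.02011 m
Step 2: d/lambda = 0.0119/0.02011 = 0.5917
Step 3: BW = 50.6/(N * d/lambda) = 50.6/(57 * 0.5917) = 1.5

1.5 deg


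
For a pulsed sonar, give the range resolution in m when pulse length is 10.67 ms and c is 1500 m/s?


8.0025 m


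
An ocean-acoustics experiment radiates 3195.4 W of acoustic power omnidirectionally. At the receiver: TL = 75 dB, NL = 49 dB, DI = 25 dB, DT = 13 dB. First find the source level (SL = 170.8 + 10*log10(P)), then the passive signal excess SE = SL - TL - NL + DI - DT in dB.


Step 1: SL = 170.8 + 10*log10(3195.4) = 205.85 dB
Step 2: SE = SL - TL - NL + DI - DT = 205.85 - 75 - 49 + 25 - 13 = 93.85

93.85 dB


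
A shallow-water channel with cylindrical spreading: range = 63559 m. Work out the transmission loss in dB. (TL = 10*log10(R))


TL = 10*log10(63559) = 48.03

48.03 dB


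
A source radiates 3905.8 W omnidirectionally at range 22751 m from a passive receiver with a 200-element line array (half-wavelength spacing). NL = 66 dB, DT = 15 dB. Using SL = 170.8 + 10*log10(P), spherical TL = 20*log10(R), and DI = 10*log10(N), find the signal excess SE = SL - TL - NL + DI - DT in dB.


61.59 dB


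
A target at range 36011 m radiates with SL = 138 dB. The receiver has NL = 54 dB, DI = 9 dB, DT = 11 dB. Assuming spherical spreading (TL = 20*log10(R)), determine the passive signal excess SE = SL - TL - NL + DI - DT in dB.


Step 1: TL = 20*log10(36011) = 91.13 dB
Step 2: SE = 138 - 91.13 - 54 + 9 - 11 = -9.13

-9.13 dB


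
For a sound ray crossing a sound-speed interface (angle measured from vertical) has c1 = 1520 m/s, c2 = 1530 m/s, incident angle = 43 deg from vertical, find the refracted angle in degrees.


43.35 deg


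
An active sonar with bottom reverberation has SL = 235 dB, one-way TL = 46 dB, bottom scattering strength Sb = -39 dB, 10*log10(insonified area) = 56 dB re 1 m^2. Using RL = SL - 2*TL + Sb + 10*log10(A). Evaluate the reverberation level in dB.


160 dB


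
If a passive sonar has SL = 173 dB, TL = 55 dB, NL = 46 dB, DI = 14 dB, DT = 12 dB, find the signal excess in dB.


74 dB


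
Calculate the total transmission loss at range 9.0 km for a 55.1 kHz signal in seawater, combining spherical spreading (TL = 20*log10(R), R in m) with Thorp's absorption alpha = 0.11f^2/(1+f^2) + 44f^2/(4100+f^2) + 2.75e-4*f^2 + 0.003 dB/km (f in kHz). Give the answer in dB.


Step 1 (Thorp): alpha = 0.11*3036.01/(1+3036.01) + 44*3036.01/(4100+3036.01) + 2.75e-4*3036.01 + 0.003 = 19.6676 dB/km
Step 2: TL_spread = 20*log10(9000) = 79.08 dB
Step 3: TL_abs = alpha*R = 19.6676 * 9.0 = 177.01 dB
Step 4: TL_total = 79.08 + 177.01 = 256.09

256.09 dB


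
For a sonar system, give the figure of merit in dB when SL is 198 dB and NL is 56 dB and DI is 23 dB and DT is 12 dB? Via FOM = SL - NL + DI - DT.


FOM = SL - NL + DI - DT = 198 - 56 + 23 - 12 = 153

153 dB


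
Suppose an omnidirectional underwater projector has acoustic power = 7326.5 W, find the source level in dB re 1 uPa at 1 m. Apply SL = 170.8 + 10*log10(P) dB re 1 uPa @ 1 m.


209.45 dB


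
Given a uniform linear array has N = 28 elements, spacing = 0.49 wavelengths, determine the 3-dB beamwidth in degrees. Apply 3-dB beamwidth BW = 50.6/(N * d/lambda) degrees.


BW = 50.6 / (28 * 0.49) = 50.6 / 13.72 = 3.69

3.69 deg


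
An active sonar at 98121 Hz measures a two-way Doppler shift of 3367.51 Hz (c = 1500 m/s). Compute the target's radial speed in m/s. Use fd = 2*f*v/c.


From fd = 2*f*v/c, v = c*fd/(2*f) = 1500 * 3367.51 / (2*98121) = 25.74

25.74 m/s


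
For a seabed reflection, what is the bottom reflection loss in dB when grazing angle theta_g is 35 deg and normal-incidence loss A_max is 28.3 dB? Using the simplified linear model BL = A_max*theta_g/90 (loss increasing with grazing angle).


11.01 dB


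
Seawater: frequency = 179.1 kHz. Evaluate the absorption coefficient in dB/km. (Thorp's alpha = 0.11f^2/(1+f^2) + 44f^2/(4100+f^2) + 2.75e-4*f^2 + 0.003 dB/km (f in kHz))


f^2 = 32076.81
alpha = 0.11*32076.81/(1+32076.81) + 44*32076.81/(4100+32076.81) + 2.75e-4*32076.81 + 0.003 = 47.947

47.947 dB/km


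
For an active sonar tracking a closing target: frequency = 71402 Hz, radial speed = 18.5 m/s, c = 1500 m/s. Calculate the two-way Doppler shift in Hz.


fd = 2*f*v/c = 2 * 71402 * 18.5 / 1500 = 1761.25

1761.25 Hz


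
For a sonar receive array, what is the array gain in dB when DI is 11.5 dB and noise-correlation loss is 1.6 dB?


AG = DI - L_corr = 11.5 - 1.6 = 9.9

9.9 dB


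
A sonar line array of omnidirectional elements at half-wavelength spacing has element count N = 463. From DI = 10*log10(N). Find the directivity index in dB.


DI = 10*log10(463) = 26.66

26.66 dB


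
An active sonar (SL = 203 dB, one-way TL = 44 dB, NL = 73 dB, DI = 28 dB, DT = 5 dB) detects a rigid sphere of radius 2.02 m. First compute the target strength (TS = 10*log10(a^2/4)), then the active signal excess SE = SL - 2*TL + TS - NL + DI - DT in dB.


Step 1: TS = 10*log10(2.02^2/4) = 0.09 dB
Step 2: SE = SL - 2*TL + TS - NL + DI - DT = 203 - 2*44 + (0.09) - 73 + 28 - 5 = 65.09

65.09 dB


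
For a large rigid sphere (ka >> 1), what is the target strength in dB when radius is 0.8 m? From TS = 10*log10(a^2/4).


-7.96 dB


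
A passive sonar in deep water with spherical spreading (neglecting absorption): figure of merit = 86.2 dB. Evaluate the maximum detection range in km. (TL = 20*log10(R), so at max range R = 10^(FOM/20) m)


At max range FOM = TL, so 20*log10(R) = 86.2
R = 10^(86.2/20) = 20417.38 m = 20.42 km

20.42 km


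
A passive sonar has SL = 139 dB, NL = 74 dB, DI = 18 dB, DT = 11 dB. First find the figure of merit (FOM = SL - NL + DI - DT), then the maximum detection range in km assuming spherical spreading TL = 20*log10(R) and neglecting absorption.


Step 1: FOM = SL - NL + DI - DT = 139 - 74 + 18 - 11 = 72 dB
Step 2: at max range FOM = TL = 20*log10(R), so R = 10^(72/20) = 3981.07 m = 3.98 km

3.98 km


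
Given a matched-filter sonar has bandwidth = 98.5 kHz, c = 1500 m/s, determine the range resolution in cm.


dR = c/(2*BW) = 1500 / (2 * 98.5e3) = 0.0076 m = 0.76 cm

0.76 cm


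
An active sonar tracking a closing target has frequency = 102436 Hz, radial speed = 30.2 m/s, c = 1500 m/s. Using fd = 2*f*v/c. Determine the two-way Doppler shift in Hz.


4124.76 Hz


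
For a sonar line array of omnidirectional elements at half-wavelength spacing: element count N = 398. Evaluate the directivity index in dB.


26.0 dB


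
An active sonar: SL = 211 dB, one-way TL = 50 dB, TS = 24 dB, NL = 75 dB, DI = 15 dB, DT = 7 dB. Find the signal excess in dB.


68 dB


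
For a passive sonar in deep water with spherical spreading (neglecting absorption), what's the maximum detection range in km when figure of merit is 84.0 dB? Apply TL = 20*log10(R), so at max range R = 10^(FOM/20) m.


At max range FOM = TL, so 20*log10(R) = 84.0
R = 10^(84.0/20) = 15848.93 m = 15.85 km

15.85 km


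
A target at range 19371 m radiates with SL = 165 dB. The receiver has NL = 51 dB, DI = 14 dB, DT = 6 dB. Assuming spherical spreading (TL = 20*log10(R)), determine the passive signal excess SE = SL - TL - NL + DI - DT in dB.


Step 1: TL = 20*log10(19371) = 85.74 dB
Step 2: SE = 165 - 85.74 - 51 + 14 - 6 = 36.26

36.26 dB


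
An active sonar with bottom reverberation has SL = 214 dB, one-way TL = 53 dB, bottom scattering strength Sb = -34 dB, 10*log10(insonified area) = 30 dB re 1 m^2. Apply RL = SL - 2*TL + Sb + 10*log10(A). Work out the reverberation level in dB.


104 dB


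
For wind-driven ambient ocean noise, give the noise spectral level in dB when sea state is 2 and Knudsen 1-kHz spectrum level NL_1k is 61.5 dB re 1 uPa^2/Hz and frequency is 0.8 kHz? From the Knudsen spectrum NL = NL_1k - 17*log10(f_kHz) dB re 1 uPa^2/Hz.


NL = NL_1k - 17*log10(f_kHz) = 61.5 - 17*log10(0.8) = 61.5 - (-1.65) = 63.15

63.15 dB


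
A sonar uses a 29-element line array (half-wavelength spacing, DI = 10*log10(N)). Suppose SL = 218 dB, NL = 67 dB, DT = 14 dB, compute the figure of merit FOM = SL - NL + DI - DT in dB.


151.62 dB


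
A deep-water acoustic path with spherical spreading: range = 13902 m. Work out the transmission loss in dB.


TL = 20*log10(13902) = 82.86

82.86 dB


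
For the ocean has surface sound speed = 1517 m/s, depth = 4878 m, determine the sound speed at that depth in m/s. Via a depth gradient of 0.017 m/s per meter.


c = 1517 + 0.017 * 4878 = 1599.926

1599.926 m/s


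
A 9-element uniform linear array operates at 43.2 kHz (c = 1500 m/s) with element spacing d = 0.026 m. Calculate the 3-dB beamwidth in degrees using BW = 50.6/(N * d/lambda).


7.51 deg


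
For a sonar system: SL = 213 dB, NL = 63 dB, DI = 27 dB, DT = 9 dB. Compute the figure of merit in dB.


FOM = SL - NL + DI - DT = 213 - 63 + 27 - 9 = 168

168 dB


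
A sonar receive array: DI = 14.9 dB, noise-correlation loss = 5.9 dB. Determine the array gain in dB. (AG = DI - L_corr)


AG = DI - L_corr = 14.9 - 5.9 = 9.0

9.0 dB


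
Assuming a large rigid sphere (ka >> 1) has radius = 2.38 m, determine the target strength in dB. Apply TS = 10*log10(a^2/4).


TS = 10*log10(2.38^2 / 4) = 10*log10(1.4161) = 1.51

1.51 dB


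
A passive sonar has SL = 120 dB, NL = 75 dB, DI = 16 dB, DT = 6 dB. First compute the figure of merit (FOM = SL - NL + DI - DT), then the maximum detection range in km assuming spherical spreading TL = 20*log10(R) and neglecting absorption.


Step 1: FOM = SL - NL + DI - DT = 120 - 75 + 16 - 6 = 55 dB
Step 2: at max range FOM = TL = 20*log10(R), so R = 10^(55/20) = 562.34 m = 0.56 km

0.56 km


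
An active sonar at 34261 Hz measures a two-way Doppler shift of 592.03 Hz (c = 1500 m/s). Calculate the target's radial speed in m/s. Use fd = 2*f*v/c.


From fd = 2*f*v/c, v = c*fd/(2*f) = 1500 * 592.03 / (2*34261) = 12.96

12.96 m/s


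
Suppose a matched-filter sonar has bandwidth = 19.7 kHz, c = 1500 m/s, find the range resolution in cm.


dR = c/(2*BW) = 1500 / (2 * 19.7e3) = 0.0381 m = 3.81 cm

3.81 cm


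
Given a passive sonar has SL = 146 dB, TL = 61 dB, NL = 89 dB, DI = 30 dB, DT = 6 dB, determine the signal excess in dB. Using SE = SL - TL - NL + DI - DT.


20 dB


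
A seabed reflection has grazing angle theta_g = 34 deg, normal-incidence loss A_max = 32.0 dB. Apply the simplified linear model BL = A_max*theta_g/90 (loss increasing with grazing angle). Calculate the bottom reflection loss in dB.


BL = A_max * theta_g / 90 = 32.0 * 34 / 90 = 12.09

12.09 dB


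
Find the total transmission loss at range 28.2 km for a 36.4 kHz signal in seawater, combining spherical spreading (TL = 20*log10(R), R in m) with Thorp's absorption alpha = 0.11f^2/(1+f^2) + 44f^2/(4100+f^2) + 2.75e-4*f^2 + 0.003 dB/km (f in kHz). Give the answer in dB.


405.51 dB


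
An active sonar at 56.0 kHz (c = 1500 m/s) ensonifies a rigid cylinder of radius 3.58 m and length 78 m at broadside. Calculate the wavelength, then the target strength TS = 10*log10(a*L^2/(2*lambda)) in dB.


Step 1: lambda = c/f = 1500/56000 = 0.02679 m
Step 2: TS = 10*log10(a*L^2/(2*lambda)) = 10*log10(3.58*78^2/(2*0.02679)) = 56.09

56.09 dB


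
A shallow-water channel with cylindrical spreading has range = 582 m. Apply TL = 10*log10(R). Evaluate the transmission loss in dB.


TL = 10*log10(582) = 27.65

27.65 dB


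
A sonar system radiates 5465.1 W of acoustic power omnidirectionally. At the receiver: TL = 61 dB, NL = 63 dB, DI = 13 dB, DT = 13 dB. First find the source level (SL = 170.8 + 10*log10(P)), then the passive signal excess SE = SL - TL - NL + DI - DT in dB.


Step 1: SL = 170.8 + 10*log10(5465.1) = 208.18 dB
Step 2: SE = SL - TL - NL + DI - DT = 208.18 - 61 - 63 + 13 - 13 = 84.18

84.18 dB


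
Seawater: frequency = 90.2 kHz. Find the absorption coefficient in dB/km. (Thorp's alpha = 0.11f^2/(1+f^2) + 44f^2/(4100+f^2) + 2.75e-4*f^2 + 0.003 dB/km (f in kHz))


f^2 = 8136.04
alpha = 0.11*8136.04/(1+8136.04) + 44*8136.04/(4100+8136.04) + 2.75e-4*8136.04 + 0.003 = 31.607

31.607 dB/km


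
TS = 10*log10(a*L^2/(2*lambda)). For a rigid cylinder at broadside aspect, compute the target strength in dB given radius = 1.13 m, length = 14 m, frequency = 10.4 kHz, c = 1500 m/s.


28.85 dB


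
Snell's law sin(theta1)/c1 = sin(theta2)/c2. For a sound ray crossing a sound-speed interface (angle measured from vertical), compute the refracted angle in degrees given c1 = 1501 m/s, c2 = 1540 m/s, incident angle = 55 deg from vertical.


57.19 deg


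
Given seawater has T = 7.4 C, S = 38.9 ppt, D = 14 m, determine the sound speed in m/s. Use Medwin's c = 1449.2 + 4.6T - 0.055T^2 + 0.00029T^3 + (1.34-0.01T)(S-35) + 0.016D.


c = 1449.2 + 4.6*7.4 - 0.055*7.4^2 + 0.00029*7.4^3 + (1.34 - 0.01*7.4)*(38.9 - 35) + 0.016*14 = 1485.51

1485.51 m/s


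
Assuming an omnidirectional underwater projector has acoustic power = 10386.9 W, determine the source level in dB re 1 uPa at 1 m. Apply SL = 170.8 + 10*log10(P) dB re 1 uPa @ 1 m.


SL = 170.8 + 10*log10(10386.9) = 170.8 + 40.16 = 210.96

210.96 dB


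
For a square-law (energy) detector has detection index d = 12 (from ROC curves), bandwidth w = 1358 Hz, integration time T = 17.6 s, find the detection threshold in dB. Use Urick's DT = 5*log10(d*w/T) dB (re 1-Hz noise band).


DT = 5*log10(d*w/T) = 5*log10(12 * 1358 / 17.6) = 5*log10(925.91) = 14.83

14.83 dB


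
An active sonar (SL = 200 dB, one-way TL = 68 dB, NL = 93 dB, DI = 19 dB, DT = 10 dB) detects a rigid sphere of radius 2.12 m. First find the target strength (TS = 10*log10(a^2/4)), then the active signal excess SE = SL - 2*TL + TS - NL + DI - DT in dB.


Step 1: TS = 10*log10(2.12^2/4) = 0.51 dB
Step 2: SE = SL - 2*TL + TS - NL + DI - DT = 200 - 2*68 + (0.51) - 93 + 19 - 10 = -19.49

-19.49 dB


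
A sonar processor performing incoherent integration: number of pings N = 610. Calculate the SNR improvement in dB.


13.93 dB


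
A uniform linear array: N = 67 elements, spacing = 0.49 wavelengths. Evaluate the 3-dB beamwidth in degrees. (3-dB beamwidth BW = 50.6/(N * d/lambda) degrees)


BW = 50.6 / (67 * 0.49) = 50.6 / 32.83 = 1.54

1.54 deg


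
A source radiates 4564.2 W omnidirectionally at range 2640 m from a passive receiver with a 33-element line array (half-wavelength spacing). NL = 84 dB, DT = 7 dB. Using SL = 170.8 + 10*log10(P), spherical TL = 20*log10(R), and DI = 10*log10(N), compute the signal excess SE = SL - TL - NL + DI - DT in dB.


63.15 dB


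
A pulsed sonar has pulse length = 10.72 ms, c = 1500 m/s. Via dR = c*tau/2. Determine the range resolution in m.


8.04 m


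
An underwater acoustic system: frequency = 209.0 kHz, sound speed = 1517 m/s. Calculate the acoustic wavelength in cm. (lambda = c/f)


lambda = c/f = 1517 / 209000 = 0.0073 m = 0.73 cm

0.73 cm


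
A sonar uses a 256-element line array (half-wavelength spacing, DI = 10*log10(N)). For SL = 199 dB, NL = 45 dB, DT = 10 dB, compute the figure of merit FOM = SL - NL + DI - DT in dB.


168.08 dB


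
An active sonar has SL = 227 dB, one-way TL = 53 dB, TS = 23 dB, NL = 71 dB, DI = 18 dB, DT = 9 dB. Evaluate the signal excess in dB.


SE = SL - 2*TL + TS - NL + DI - DT = 227 - 2*53 + (23) - 71 + 18 - 9 = 82

82 dB


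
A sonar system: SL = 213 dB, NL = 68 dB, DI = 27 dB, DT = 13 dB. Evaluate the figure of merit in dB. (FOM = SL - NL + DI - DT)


FOM = SL - NL + DI - DT = 213 - 68 + 27 - 13 = 159

159 dB


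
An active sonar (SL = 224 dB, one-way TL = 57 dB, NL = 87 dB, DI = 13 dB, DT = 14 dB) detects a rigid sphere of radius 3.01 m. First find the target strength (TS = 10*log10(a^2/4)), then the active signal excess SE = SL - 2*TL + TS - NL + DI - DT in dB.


Step 1: TS = 10*log10(3.01^2/4) = 3.55 dB
Step 2: SE = SL - 2*TL + TS - NL + DI - DT = 224 - 2*57 + (3.55) - 87 + 13 - 14 = 25.55

25.55 dB


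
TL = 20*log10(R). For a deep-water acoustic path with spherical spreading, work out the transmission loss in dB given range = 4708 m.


TL = 20*log10(4708) = 73.46

73.46 dB


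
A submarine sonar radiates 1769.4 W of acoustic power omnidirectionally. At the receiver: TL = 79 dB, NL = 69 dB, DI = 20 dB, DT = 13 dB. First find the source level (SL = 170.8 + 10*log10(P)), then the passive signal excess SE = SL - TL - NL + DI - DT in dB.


Step 1: SL = 170.8 + 10*log10(1769.4) = 203.28 dB
Step 2: SE = SL - TL - NL + DI - DT = 203.28 - 79 - 69 + 20 - 13 = 62.28

62.28 dB


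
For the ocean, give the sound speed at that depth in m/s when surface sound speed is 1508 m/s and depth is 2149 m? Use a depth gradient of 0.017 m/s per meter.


c = 1508 + 0.017 * 2149 = 1544.533

1544.533 m/s


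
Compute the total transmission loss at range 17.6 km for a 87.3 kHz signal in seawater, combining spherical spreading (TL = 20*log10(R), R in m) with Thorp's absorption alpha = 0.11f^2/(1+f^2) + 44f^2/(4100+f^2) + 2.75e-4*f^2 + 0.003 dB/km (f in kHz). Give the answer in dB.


Step 1 (Thorp): alpha = 0.11*7621.29/(1+7621.29) + 44*7621.29/(4100+7621.29) + 2.75e-4*7621.29 + 0.003 = 30.818 dB/km
Step 2: TL_spread = 20*log10(17600) = 84.91 dB
Step 3: TL_abs = alpha*R = 30.818 * 17.6 = 542.4 dB
Step 4: TL_total = 84.91 + 542.4 = 627.31

627.31 dB


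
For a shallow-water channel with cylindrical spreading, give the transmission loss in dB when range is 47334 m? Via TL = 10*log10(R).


TL = 10*log10(47334) = 46.75

46.75 dB


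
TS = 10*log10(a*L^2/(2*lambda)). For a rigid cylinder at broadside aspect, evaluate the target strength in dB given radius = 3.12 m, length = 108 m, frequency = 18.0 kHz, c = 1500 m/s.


53.39 dB


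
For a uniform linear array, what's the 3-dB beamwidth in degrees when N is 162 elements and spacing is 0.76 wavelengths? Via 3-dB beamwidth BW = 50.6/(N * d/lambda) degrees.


BW = 50.6 / (162 * 0.76) = 50.6 / 123.12 = 0.41

0.41 deg


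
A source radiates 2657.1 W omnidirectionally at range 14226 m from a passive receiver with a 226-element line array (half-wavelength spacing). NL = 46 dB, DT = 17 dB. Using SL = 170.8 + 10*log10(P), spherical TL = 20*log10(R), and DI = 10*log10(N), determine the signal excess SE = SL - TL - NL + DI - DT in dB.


82.52 dB


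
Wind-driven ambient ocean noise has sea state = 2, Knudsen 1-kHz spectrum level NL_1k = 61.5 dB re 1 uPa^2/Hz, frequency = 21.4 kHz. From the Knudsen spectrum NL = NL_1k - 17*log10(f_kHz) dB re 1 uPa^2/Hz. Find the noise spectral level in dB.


NL = NL_1k - 17*log10(f_kHz) = 61.5 - 17*log10(21.4) = 61.5 - (22.62) = 38.88

38.88 dB


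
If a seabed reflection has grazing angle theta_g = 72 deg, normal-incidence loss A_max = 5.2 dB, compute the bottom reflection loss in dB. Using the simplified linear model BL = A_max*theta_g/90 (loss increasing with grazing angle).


BL = A_max * theta_g / 90 = 5.2 * 72 / 90 = 4.16

4.16 dB


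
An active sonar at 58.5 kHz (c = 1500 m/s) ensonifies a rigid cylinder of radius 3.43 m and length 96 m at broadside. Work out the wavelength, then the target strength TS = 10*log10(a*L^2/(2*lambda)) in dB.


Step 1: lambda = c/f = 1500/58500 = 0.02564 m
Step 2: TS = 10*log10(a*L^2/(2*lambda)) = 10*log10(3.43*96^2/(2*0.02564)) = 57.9

57.9 dB


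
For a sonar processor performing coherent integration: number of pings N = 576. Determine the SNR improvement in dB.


Gain = 10*log10(576) = 27.6

27.6 dB


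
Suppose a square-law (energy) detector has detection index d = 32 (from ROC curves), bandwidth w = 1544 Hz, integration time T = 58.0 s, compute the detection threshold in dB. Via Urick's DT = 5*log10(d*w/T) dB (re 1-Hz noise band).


DT = 5*log10(d*w/T) = 5*log10(32 * 1544 / 58.0) = 5*log10(851.86) = 14.65

14.65 dB


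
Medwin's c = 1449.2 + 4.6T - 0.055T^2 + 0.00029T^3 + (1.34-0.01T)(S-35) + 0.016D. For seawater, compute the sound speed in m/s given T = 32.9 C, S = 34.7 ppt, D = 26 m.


c = 1449.2 + 4.6*32.9 - 0.055*32.9^2 + 0.00029*32.9^3 + (1.34 - 0.01*32.9)*(34.7 - 35) + 0.016*26 = 1551.45

1551.45 m/s


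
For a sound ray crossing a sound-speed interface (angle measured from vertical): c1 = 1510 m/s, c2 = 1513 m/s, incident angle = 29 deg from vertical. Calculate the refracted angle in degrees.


sin(theta2) = (c2/c1)*sin(theta1) = (1513/1510)*sin(29 deg) = 0.48577
theta2 = arcsin(0.48577) = 29.06

29.06 deg


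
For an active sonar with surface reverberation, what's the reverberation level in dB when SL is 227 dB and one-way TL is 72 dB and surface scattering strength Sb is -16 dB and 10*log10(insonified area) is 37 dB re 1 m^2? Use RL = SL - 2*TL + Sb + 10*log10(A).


104 dB


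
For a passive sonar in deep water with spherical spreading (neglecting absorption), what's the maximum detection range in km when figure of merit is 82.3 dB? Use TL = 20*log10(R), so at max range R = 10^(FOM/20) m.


13.03 km


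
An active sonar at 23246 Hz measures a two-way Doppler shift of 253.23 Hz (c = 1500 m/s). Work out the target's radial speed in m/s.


8.17 m/s


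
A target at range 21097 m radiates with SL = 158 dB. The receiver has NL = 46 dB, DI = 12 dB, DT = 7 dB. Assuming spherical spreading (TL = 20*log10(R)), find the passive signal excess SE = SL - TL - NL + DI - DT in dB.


30.52 dB


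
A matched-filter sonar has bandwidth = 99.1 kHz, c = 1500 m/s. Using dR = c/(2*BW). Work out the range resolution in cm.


dR = c/(2*BW) = 1500 / (2 * 99.1e3) = 0.0076 m = 0.76 cm

0.76 cm


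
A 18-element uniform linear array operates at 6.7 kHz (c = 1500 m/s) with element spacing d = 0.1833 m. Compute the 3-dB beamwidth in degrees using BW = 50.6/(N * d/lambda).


Step 1: lambda = 1500/6700 = 0.22388 m
Step 2: d/lambda = 0.1833/0.22388 = 0.8187
Step 3: BW = 50.6/(N * d/lambda) = 50.6/(18 * 0.8187) = 3.43

3.43 deg


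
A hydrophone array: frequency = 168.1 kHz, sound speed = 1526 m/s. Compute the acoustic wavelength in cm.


lambda = c/f = 1526 / 168100 = 0.0091 m = 0.91 cm

0.91 cm


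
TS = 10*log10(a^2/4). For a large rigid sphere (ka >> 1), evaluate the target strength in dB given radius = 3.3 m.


4.35 dB


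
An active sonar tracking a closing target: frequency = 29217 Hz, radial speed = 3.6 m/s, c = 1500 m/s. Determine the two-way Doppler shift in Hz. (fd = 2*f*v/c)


fd = 2*f*v/c = 2 * 29217 * 3.6 / 1500 = 140.24

140.24 Hz


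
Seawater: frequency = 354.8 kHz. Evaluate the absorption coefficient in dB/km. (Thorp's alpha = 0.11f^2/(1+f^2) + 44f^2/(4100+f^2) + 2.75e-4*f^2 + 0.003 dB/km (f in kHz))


77.343 dB/km


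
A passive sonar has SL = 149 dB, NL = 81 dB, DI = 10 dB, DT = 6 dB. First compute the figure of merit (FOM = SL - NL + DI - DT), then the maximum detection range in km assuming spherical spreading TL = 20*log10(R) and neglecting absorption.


Step 1: FOM = SL - NL + DI - DT = 149 - 81 + 10 - 6 = 72 dB
Step 2: at max range FOM = TL = 20*log10(R), so R = 10^(72/20) = 3981.07 m = 3.98 km

3.98 km


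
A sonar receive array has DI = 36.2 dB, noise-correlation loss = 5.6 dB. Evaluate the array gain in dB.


AG = DI - L_corr = 36.2 - 5.6 = 30.6

30.6 dB


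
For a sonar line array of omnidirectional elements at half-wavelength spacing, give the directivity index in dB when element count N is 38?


DI = 10*log10(38) = 15.8

15.8 dB


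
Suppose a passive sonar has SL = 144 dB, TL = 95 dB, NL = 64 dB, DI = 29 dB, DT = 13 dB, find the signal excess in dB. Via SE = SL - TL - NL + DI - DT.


SE = SL - TL - NL + DI - DT = 144 - 95 - 64 + 29 - 13 = 1

1 dB


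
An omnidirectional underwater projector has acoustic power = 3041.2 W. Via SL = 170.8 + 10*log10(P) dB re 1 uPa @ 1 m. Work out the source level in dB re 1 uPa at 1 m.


SL = 170.8 + 10*log10(3041.2) = 170.8 + 34.83 = 205.63

205.63 dB


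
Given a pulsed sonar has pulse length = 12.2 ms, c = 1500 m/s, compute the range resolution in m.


9.15 m


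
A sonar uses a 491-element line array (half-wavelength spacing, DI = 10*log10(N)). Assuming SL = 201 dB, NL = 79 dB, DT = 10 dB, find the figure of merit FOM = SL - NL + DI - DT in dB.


Step 1: DI = 10*log10(491) = 26.91 dB
Step 2: FOM = SL - NL + DI - DT = 201 - 79 + 26.91 - 10 = 138.91

138.91 dB


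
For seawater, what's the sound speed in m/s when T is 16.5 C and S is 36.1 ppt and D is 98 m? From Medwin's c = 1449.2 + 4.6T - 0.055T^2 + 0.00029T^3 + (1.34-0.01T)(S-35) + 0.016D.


c = 1449.2 + 4.6*16.5 - 0.055*16.5^2 + 0.00029*16.5^3 + (1.34 - 0.01*16.5)*(36.1 - 35) + 0.016*98 = 1514.29

1514.29 m/s


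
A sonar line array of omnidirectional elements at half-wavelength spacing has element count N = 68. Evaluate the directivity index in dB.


DI = 10*log10(68) = 18.33

18.33 dB


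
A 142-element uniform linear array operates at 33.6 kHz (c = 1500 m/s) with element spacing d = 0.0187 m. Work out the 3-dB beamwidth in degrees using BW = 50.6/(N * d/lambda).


Step 1: lambda = 1500/33600 = 0.04464 m
Step 2: d/lambda = 0.0187/0.04464 = 0.4189
Step 3: BW = 50.6/(N * d/lambda) = 50.6/(142 * 0.4189) = 0.85

0.85 deg


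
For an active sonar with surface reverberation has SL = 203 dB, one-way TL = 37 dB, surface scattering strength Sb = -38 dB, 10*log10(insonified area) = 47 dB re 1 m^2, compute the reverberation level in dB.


138 dB


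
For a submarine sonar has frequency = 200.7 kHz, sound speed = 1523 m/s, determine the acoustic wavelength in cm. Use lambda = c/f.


lambda = c/f = 1523 / 200700 = 0.0076 m = 0.76 cm

0.76 cm


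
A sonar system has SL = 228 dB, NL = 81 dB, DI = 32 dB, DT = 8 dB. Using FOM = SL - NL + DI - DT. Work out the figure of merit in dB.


171 dB


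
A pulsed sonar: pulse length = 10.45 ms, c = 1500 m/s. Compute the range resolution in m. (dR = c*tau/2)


7.8375 m


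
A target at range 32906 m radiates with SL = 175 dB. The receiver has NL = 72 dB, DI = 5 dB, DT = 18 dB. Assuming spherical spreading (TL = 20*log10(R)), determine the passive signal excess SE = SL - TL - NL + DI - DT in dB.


-0.35 dB


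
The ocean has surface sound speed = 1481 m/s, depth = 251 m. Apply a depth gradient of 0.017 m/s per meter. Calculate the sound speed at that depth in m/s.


c = 1481 + 0.017 * 251 = 1485.267

1485.267 m/s


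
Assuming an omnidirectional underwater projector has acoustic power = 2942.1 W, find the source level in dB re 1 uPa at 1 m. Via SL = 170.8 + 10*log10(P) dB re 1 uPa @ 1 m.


SL = 170.8 + 10*log10(2942.1) = 170.8 + 34.69 = 205.49

205.49 dB


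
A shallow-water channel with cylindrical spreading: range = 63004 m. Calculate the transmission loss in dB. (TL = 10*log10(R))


47.99 dB


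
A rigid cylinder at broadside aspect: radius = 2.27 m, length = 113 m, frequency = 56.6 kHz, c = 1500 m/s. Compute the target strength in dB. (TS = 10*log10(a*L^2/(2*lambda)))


lambda = 1500/56600 = 0.0265 m
TS = 10*log10(2.27*113^2/(2*0.0265)) = 57.38

57.38 dB


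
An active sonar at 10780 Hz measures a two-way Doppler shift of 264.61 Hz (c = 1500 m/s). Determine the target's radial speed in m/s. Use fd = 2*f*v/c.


From fd = 2*f*v/c, v = c*fd/(2*f) = 1500 * 264.61 / (2*10780) = 18.41

18.41 m/s


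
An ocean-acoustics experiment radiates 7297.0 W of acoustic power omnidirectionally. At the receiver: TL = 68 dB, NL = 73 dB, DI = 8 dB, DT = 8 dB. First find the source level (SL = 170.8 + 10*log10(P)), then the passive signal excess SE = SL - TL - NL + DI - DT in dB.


Step 1: SL = 170.8 + 10*log10(7297.0) = 209.43 dB
Step 2: SE = SL - TL - NL + DI - DT = 209.43 - 68 - 73 + 8 - 8 = 68.43

68.43 dB


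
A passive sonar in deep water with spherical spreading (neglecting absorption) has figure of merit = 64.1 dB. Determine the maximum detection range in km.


At max range FOM = TL, so 20*log10(R) = 64.1
R = 10^(64.1/20) = 1603.25 m = 1.6 km

1.6 km


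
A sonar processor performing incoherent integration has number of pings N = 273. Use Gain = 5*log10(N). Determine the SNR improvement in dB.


12.18 dB


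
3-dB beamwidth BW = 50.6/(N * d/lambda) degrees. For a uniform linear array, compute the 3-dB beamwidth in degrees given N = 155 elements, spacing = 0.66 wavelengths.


BW = 50.6 / (155 * 0.66) = 50.6 / 102.3 = 0.49

0.49 deg


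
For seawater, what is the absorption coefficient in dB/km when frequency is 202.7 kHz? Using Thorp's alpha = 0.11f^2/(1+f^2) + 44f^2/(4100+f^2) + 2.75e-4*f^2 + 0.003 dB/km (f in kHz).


f^2 = 41087.29
alpha = 0.11*41087.29/(1+41087.29) + 44*41087.29/(4100+41087.29) + 2.75e-4*41087.29 + 0.003 = 51.42

51.42 dB/km


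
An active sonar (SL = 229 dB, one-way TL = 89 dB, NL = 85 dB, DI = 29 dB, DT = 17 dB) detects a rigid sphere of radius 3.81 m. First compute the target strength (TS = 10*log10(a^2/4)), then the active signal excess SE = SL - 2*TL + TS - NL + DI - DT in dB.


Step 1: TS = 10*log10(3.81^2/4) = 5.6 dB
Step 2: SE = SL - 2*TL + TS - NL + DI - DT = 229 - 2*89 + (5.6) - 85 + 29 - 17 = -16.4

-16.4 dB


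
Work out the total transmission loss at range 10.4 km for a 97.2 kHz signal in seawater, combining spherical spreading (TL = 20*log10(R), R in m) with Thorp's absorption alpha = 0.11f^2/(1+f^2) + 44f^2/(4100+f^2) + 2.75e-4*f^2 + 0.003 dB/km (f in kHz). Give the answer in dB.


Step 1 (Thorp): alpha = 0.11*9447.84/(1+9447.84) + 44*9447.84/(4100+9447.84) + 2.75e-4*9447.84 + 0.003 = 33.3954 dB/km
Step 2: TL_spread = 20*log10(10400) = 80.34 dB
Step 3: TL_abs = alpha*R = 33.3954 * 10.4 = 347.31 dB
Step 4: TL_total = 80.34 + 347.31 = 427.65

427.65 dB


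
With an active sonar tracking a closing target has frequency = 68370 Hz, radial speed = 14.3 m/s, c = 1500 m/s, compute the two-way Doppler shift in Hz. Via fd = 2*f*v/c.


fd = 2*f*v/c = 2 * 68370 * 14.3 / 1500 = 1303.59

1303.59 Hz


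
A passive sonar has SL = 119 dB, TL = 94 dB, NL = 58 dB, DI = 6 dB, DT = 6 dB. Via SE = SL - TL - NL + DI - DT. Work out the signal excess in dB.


SE = SL - TL - NL + DI - DT = 119 - 94 - 58 + 6 - 6 = -33

-33 dB


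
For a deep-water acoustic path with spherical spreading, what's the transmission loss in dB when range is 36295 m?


91.2 dB


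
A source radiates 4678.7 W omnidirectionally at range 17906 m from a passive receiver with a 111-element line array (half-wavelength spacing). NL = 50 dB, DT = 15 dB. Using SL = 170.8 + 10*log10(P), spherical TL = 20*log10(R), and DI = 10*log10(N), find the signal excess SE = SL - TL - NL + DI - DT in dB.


Step 1: SL = 170.8 + 10*log10(4678.7) = 207.5 dB
Step 2: TL = 20*log10(17906) = 85.06 dB
Step 3: DI = 10*log10(111) = 20.45 dB
Step 4: SE = SL - TL - NL + DI - DT = 207.5 - 85.06 - 50 + 20.45 - 15 = 77.89

77.89 dB


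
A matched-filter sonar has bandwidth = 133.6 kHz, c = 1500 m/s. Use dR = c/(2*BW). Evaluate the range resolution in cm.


dR = c/(2*BW) = 1500 / (2 * 133.6e3) = 0.0056 m = 0.56 cm

0.56 cm


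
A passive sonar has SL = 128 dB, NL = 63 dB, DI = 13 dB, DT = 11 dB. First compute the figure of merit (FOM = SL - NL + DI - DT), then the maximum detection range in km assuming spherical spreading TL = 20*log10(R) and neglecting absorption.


Step 1: FOM = SL - NL + DI - DT = 128 - 63 + 13 - 11 = 67 dB
Step 2: at max range FOM = TL = 20*log10(R), so R = 10^(67/20) = 2238.72 m = 2.24 km

2.24 km


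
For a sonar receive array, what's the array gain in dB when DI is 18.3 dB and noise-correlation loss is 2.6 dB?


AG = DI - L_corr = 18.3 - 2.6 = 15.7

15.7 dB


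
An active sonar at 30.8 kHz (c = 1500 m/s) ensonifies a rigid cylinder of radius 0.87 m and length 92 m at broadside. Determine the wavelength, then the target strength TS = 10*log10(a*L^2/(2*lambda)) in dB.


Step 1: lambda = c/f = 1500/30800 = 0.0487 m
Step 2: TS = 10*log10(a*L^2/(2*lambda)) = 10*log10(0.87*92^2/(2*0.0487)) = 48.79

48.79 dB


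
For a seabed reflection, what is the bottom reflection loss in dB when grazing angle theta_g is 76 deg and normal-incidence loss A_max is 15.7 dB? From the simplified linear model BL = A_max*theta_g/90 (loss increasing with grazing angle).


BL = A_max * theta_g / 90 = 15.7 * 76 / 90 = 13.26

13.26 dB


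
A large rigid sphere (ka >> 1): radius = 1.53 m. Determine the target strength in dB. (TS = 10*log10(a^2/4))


TS = 10*log10(1.53^2 / 4) = 10*log10(0.585225) = -2.33

-2.33 dB


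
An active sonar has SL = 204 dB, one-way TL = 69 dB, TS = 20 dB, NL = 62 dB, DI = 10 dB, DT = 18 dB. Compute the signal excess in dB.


SE = SL - 2*TL + TS - NL + DI - DT = 204 - 2*69 + (20) - 62 + 10 - 18 = 16

16 dB


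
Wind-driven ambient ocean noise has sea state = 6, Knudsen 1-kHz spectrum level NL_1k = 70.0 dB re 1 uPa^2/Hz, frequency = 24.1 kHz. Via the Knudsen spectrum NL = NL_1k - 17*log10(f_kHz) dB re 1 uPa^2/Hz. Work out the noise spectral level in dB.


NL = NL_1k - 17*log10(f_kHz) = 70.0 - 17*log10(24.1) = 70.0 - (23.49) = 46.51

46.51 dB


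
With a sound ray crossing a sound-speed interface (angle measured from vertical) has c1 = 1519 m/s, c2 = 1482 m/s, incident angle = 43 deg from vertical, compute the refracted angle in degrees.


41.71 deg


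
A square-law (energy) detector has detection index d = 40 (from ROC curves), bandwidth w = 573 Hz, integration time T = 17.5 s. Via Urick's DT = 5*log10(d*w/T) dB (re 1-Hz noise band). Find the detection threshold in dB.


15.59 dB


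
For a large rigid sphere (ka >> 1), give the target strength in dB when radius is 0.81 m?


TS = 10*log10(0.81^2 / 4) = 10*log10(0.164025) = -7.85

-7.85 dB


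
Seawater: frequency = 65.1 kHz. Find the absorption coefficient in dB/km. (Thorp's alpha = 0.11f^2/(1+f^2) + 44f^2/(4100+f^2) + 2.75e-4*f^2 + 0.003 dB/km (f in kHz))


f^2 = 4238.01
alpha = 0.11*4238.01/(1+4238.01) + 44*4238.01/(4100+4238.01) + 2.75e-4*4238.01 + 0.003 = 23.643

23.643 dB/km


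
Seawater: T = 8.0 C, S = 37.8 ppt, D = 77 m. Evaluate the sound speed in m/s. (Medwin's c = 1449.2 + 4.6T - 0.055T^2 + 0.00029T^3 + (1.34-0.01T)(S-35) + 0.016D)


1487.39 m/s


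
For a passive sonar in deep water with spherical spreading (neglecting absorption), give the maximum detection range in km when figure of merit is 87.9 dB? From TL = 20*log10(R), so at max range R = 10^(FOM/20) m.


At max range FOM = TL, so 20*log10(R) = 87.9
R = 10^(87.9/20) = 24831.33 m = 24.83 km

24.83 km


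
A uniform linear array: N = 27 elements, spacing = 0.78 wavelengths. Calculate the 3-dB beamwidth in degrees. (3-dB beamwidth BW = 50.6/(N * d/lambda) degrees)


BW = 50.6 / (27 * 0.78) = 50.6 / 21.06 = 2.4

2.4 deg


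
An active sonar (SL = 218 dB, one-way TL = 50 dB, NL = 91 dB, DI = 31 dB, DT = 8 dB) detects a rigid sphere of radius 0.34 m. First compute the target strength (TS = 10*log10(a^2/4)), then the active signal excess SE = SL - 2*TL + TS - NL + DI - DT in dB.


Step 1: TS = 10*log10(0.34^2/4) = -15.39 dB
Step 2: SE = SL - 2*TL + TS - NL + DI - DT = 218 - 2*50 + (-15.39) - 91 + 31 - 8 = 34.61

34.61 dB


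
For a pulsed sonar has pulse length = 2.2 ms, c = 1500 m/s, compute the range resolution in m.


dR = c*tau/2 = 1500 * 2.2e-3 / 2 = 1.65

1.65 m


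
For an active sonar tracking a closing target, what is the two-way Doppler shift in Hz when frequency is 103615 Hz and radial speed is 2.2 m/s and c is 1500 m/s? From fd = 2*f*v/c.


fd = 2*f*v/c = 2 * 103615 * 2.2 / 1500 = 303.94

303.94 Hz


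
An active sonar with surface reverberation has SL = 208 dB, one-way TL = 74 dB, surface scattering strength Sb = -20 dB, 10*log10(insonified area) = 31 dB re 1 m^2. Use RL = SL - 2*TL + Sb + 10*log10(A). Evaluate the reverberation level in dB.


71 dB


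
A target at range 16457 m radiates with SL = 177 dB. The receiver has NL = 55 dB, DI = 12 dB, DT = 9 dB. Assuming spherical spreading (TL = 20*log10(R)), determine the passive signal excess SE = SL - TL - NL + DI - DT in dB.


Step 1: TL = 20*log10(16457) = 84.33 dB
Step 2: SE = 177 - 84.33 - 55 + 12 - 9 = 40.67

40.67 dB


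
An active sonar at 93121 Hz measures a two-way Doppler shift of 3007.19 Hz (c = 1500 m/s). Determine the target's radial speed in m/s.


From fd = 2*f*v/c, v = c*fd/(2*f) = 1500 * 3007.19 / (2*93121) = 24.22

24.22 m/s


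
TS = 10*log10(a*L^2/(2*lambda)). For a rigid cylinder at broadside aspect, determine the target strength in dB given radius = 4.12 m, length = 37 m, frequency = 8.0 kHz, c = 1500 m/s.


41.77 dB


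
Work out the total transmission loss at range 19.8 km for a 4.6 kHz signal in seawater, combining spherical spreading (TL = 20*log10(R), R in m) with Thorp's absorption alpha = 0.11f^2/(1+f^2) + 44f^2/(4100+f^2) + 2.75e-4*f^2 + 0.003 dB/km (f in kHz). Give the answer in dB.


Step 1 (Thorp): alpha = 0.11*21.16/(1+21.16) + 44*21.16/(4100+21.16) + 2.75e-4*21.16 + 0.003 = 0.3398 dB/km
Step 2: TL_spread = 20*log10(19800) = 85.93 dB
Step 3: TL_abs = alpha*R = 0.3398 * 19.8 = 6.73 dB
Step 4: TL_total = 85.93 + 6.73 = 92.66

92.66 dB


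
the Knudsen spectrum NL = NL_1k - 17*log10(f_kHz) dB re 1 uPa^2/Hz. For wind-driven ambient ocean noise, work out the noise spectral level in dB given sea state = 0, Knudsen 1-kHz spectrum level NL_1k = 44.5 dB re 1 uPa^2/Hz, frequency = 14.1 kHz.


NL = NL_1k - 17*log10(f_kHz) = 44.5 - 17*log10(14.1) = 44.5 - (19.54) = 24.96

24.96 dB
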